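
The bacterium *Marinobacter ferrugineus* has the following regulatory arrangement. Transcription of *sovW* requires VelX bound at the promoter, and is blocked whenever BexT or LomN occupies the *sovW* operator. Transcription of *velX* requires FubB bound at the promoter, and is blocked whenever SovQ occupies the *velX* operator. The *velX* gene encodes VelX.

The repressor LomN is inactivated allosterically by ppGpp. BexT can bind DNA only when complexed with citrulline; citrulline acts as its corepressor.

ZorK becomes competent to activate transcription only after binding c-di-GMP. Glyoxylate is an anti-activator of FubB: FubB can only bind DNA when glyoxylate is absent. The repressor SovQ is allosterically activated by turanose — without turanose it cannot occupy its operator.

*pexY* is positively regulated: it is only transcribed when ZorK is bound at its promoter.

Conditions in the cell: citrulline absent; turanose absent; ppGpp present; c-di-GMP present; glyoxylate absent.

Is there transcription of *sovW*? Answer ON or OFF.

Turanose is absent, so SovQ is inactive.
Glyoxylate is absent, so FubB is active.
No repressor is bound and FubB is active, so *velX* is transcribed.
So VelX is produced and active.
Citrulline is absent, so BexT is inactive.
ppGpp is present, so LomN is inactive.
No repressor is bound and VelX is active, so *sovW* is transcribed.

ON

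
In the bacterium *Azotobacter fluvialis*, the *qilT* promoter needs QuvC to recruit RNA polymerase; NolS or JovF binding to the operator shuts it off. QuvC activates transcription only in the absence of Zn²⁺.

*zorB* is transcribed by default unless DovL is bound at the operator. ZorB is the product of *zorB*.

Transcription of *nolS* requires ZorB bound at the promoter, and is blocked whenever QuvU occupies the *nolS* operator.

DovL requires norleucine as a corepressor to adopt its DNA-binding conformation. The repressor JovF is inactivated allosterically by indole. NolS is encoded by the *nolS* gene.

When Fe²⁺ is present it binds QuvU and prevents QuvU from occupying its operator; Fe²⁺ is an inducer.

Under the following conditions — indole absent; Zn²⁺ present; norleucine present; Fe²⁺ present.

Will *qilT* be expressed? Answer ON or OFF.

OFF

Zn²⁺ is present, so QuvC is inactive.
Norleucine is present, so DovL is active.
With repressor DovL bound, *zorB* is not transcribed.
So ZorB is not produced.
Fe²⁺ is present, so QuvU is inactive.
Required activator ZorB is absent, so *nolS* is not transcribed.
So NolS is not produced.
Indole is absent, so JovF is active.
With repressor JovF bound, *qilT* is not transcribed.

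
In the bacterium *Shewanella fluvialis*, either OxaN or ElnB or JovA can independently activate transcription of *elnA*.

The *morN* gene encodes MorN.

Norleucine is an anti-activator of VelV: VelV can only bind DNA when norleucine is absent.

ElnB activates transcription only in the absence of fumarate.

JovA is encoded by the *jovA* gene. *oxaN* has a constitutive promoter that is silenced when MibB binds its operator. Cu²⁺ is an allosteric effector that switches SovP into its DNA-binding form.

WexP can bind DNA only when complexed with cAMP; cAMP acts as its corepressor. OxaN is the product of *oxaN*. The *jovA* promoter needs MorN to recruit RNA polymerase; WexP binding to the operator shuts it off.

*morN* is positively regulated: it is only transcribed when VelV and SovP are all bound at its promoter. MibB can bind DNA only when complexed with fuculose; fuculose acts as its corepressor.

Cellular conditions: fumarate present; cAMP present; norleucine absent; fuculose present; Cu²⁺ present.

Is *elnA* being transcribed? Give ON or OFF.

OFF

Fuculose is present, so MibB is active.
With repressor MibB bound, *oxaN* is not transcribed.
So OxaN is not produced.
Fumarate is present, so ElnB is inactive.
Norleucine is absent, so VelV is active.
Cu²⁺ is present, so SovP is active.
No repressor is bound and VelV and SovP are active, so *morN* is transcribed.
So MorN is produced and active.
cAMP is present, so WexP is active.
With repressor WexP bound, *jovA* is not transcribed.
So JovA is not produced.
No activator is available at the *elnA* promoter, so *elnA* is not transcribed.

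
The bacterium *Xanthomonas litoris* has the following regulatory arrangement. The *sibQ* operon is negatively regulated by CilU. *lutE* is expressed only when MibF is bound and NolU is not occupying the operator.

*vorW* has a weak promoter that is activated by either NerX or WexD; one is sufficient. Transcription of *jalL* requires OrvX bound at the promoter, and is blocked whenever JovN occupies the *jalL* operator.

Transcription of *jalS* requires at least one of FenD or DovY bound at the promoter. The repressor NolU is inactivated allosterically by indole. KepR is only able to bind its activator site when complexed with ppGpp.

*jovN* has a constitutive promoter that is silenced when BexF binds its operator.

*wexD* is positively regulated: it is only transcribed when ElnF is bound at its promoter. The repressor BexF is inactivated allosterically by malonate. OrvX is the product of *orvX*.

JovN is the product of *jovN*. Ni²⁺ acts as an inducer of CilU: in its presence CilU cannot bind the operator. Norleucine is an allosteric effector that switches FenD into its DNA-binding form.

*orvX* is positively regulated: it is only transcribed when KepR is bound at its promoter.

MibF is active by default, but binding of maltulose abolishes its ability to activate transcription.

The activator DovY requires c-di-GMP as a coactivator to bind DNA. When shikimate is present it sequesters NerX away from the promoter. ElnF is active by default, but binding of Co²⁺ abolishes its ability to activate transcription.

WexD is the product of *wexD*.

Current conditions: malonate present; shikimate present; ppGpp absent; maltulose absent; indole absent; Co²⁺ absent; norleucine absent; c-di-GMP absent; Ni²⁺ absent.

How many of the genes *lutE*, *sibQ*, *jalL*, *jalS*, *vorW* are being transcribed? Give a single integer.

1

Indole is absent, so NolU is active.
Maltulose is absent, so MibF is active.
With repressor NolU bound, *lutE* is not transcribed.
→ *lutE* is OFF.
Ni²⁺ is absent, so CilU is active.
With repressor CilU bound, *sibQ* is not transcribed.
→ *sibQ* is OFF.
ppGpp is absent, so KepR is inactive.
Required activator KepR is absent, so *orvX* is not transcribed.
So OrvX is not produced.
Malonate is present, so BexF is inactive.
With no repressor bound, *jovN* is transcribed.
So JovN is produced and active.
With repressor JovN bound, *jalL* is not transcribed.
→ *jalL* is OFF.
Norleucine is absent, so FenD is inactive.
c-di-GMP is absent, so DovY is inactive.
No activator is available at the *jalS* promoter, so *jalS* is not transcribed.
→ *jalS* is OFF.
Shikimate is present, so NerX is inactive.
Co²⁺ is absent, so ElnF is active.
No repressor is bound and ElnF is active, so *wexD* is transcribed.
So WexD is produced and active.
Activator WexD is present, so *vorW* is transcribed.
→ *vorW* is ON.
1 of the 5 genes is transcribed.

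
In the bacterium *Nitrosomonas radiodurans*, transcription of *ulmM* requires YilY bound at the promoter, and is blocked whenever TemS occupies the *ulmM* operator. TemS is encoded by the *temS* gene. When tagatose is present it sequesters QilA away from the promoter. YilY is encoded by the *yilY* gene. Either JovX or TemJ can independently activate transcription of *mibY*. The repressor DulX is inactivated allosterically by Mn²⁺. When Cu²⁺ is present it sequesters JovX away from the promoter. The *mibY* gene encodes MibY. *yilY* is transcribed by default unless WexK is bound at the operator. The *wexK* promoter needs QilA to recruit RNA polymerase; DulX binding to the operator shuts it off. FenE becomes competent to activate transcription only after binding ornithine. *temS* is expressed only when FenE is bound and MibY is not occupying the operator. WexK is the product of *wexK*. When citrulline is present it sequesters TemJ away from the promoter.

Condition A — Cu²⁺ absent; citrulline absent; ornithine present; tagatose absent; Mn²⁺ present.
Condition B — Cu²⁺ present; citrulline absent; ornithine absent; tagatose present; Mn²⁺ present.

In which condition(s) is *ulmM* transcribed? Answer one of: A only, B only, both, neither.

Condition A:
Cu²⁺ is absent, so JovX is active.
Citrulline is absent, so TemJ is active.
Activator JovX is present, so *mibY* is transcribed.
So MibY is produced and active.
Ornithine is present, so FenE is active.
With repressor MibY bound, *temS* is not transcribed.
So TemS is not produced.
Tagatose is absent, so QilA is active.
Mn²⁺ is present, so DulX is inactive.
No repressor is bound and QilA is active, so *wexK* is transcribed.
So WexK is produced and active.
With repressor WexK bound, *yilY* is not transcribed.
So YilY is not produced.
Required activator YilY is absent, so *ulmM* is not transcribed.
→ *ulmM* is OFF in A.
Condition B:
Cu²⁺ is present, so JovX is inactive.
Citrulline is absent, so TemJ is active.
Activator TemJ is present, so *mibY* is transcribed.
So MibY is produced and active.
Ornithine is absent, so FenE is inactive.
With repressor MibY bound, *temS* is not transcribed.
So TemS is not produced.
Tagatose is present, so QilA is inactive.
Mn²⁺ is present, so DulX is inactive.
Required activator QilA is absent, so *wexK* is not transcribed.
So WexK is not produced.
With no repressor bound, *yilY* is transcribed.
So YilY is produced and active.
No repressor is bound and YilY is active, so *ulmM* is transcribed.
→ *ulmM* is ON in B.

B only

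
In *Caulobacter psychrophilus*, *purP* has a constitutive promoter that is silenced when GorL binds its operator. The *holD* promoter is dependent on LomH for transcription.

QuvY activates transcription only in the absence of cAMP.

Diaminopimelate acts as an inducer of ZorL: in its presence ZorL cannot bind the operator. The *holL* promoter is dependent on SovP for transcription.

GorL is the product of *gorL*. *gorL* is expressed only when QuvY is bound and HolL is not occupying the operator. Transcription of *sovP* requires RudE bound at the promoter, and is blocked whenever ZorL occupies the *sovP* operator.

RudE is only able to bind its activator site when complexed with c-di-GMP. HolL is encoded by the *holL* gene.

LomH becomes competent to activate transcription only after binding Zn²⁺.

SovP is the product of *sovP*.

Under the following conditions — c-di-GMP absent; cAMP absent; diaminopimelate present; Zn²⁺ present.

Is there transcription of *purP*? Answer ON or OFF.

OFF

Diaminopimelate is present, so ZorL is inactive.
c-di-GMP is absent, so RudE is inactive.
Required activator RudE is absent, so *sovP* is not transcribed.
So SovP is not produced.
Required activator SovP is absent, so *holL* is not transcribed.
So HolL is not produced.
cAMP is absent, so QuvY is active.
No repressor is bound and QuvY is active, so *gorL* is transcribed.
So GorL is produced and active.
With repressor GorL bound, *purP* is not transcribed.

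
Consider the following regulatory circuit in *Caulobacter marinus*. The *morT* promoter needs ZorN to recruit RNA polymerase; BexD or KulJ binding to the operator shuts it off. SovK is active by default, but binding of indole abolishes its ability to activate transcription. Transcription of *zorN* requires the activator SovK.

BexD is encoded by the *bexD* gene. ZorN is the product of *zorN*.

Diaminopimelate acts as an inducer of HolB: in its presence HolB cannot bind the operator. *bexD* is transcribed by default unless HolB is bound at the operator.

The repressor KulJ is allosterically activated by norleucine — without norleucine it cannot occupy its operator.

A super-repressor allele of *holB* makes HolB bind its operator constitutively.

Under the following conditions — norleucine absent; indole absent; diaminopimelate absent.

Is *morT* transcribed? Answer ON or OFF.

Indole is absent, so SovK is active.
No repressor is bound and SovK is active, so *zorN* is transcribed.
So ZorN is produced and active.
HolB is constitutively active in this strain.
With repressor HolB bound, *bexD* is not transcribed.
So BexD is not produced.
Norleucine is absent, so KulJ is inactive.
No repressor is bound and ZorN is active, so *morT* is transcribed.

ON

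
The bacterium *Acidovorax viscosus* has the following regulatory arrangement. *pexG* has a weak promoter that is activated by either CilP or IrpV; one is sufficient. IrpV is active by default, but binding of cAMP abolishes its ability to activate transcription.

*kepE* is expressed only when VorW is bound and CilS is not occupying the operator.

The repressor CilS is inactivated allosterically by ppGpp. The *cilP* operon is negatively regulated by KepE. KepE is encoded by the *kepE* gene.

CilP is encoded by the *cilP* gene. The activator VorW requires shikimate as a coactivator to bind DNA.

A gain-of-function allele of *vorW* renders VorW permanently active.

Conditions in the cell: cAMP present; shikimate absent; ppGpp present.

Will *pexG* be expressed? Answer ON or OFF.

OFF

ppGpp is present, so CilS is inactive.
VorW is constitutively active in this strain.
No repressor is bound and VorW is active, so *kepE* is transcribed.
So KepE is produced and active.
With repressor KepE bound, *cilP* is not transcribed.
So CilP is not produced.
cAMP is present, so IrpV is inactive.
No activator is available at the *pexG* promoter, so *pexG* is not transcribed.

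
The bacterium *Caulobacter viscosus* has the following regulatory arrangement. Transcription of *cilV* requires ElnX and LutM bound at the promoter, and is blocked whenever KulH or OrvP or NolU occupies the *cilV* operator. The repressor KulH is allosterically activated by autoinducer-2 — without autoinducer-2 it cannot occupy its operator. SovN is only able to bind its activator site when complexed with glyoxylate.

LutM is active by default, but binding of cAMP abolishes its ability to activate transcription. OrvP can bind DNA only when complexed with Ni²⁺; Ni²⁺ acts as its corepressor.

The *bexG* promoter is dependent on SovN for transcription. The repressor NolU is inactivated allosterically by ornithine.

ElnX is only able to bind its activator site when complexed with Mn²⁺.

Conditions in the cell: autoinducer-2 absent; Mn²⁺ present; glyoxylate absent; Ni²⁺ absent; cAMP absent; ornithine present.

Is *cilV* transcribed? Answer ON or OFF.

ON

Mn²⁺ is present, so ElnX is active.
Autoinducer-2 is absent, so KulH is inactive.
Ni²⁺ is absent, so OrvP is inactive.
cAMP is absent, so LutM is active.
Ornithine is present, so NolU is inactive.
No repressor is bound and ElnX and LutM are active, so *cilV* is transcribed.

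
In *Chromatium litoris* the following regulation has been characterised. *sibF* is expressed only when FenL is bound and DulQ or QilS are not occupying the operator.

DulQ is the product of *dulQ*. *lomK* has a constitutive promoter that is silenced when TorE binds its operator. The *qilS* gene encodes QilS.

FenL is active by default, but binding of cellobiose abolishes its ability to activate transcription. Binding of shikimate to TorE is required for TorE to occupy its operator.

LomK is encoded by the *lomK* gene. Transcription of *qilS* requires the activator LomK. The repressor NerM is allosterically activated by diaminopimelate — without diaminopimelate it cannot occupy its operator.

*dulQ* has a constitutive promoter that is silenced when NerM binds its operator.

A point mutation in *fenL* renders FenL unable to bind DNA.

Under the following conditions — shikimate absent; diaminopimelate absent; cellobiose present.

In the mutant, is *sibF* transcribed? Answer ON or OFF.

OFF

Diaminopimelate is absent, so NerM is inactive.
With no repressor bound, *dulQ* is transcribed.
So DulQ is produced and active.
Shikimate is absent, so TorE is inactive.
With no repressor bound, *lomK* is transcribed.
So LomK is produced and active.
No repressor is bound and LomK is active, so *qilS* is transcribed.
So QilS is produced and active.
FenL is non-functional in this strain, so it has no effect.
With repressor DulQ bound, *sibF* is not transcribed.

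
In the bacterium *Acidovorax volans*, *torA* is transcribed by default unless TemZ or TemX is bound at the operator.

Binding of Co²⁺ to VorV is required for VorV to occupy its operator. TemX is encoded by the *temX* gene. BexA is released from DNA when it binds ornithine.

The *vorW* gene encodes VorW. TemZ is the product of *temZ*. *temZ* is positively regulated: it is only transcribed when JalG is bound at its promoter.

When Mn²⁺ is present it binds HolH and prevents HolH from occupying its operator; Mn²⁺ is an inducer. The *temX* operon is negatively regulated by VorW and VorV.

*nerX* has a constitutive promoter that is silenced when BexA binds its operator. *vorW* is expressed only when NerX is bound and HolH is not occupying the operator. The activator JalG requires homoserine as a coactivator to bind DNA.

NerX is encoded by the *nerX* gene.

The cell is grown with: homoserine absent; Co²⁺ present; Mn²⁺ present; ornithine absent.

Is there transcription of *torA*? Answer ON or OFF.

Homoserine is absent, so JalG is inactive.
Required activator JalG is absent, so *temZ* is not transcribed.
So TemZ is not produced.
Ornithine is absent, so BexA is active.
With repressor BexA bound, *nerX* is not transcribed.
So NerX is not produced.
Mn²⁺ is present, so HolH is inactive.
Required activator NerX is absent, so *vorW* is not transcribed.
So VorW is not produced.
Co²⁺ is present, so VorV is active.
With repressor VorV bound, *temX* is not transcribed.
So TemX is not produced.
With no repressor bound, *torA* is transcribed.

ON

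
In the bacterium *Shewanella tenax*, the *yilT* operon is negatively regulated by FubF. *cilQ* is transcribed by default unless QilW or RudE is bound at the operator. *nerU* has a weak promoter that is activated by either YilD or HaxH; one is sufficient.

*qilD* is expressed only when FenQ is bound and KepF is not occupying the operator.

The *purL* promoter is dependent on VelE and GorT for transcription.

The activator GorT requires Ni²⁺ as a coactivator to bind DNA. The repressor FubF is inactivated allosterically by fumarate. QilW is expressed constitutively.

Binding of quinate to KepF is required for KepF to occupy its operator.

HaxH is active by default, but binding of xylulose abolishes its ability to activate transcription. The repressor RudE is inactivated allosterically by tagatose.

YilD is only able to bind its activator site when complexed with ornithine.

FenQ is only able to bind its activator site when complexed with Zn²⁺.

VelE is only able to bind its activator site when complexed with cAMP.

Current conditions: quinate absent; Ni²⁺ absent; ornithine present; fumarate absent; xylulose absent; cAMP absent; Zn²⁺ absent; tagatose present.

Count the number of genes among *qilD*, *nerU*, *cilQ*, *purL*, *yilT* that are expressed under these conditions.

Zn²⁺ is absent, so FenQ is inactive.
Quinate is absent, so KepF is inactive.
Required activator FenQ is absent, so *qilD* is not transcribed.
→ *qilD* is OFF.
Ornithine is present, so YilD is active.
Xylulose is absent, so HaxH is active.
Activator YilD is present, so *nerU* is transcribed.
→ *nerU* is ON.
QilW is produced constitutively and is active.
Tagatose is present, so RudE is inactive.
With repressor QilW bound, *cilQ* is not transcribed.
→ *cilQ* is OFF.
cAMP is absent, so VelE is inactive.
Ni²⁺ is absent, so GorT is inactive.
Required activator VelE is absent, so *purL* is not transcribed.
→ *purL* is OFF.
Fumarate is absent, so FubF is active.
With repressor FubF bound, *yilT* is not transcribed.
→ *yilT* is OFF.
1 of the 5 genes is transcribed.

1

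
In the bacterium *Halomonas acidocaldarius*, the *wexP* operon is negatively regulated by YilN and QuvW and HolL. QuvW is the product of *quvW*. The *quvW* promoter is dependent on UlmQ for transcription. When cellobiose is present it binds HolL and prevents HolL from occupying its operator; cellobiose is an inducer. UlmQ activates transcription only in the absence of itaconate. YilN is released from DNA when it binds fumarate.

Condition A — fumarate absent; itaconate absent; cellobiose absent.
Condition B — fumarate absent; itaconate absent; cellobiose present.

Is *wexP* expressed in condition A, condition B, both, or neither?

Condition A:
Fumarate is absent, so YilN is active.
Itaconate is absent, so UlmQ is active.
No repressor is bound and UlmQ is active, so *quvW* is transcribed.
So QuvW is produced and active.
Cellobiose is absent, so HolL is active.
With repressor YilN bound, *wexP* is not transcribed.
→ *wexP* is OFF in A.
Condition B:
Fumarate is absent, so YilN is active.
Itaconate is absent, so UlmQ is active.
No repressor is bound and UlmQ is active, so *quvW* is transcribed.
So QuvW is produced and active.
Cellobiose is present, so HolL is inactive.
With repressor YilN bound, *wexP* is not transcribed.
→ *wexP* is OFF in B.

neither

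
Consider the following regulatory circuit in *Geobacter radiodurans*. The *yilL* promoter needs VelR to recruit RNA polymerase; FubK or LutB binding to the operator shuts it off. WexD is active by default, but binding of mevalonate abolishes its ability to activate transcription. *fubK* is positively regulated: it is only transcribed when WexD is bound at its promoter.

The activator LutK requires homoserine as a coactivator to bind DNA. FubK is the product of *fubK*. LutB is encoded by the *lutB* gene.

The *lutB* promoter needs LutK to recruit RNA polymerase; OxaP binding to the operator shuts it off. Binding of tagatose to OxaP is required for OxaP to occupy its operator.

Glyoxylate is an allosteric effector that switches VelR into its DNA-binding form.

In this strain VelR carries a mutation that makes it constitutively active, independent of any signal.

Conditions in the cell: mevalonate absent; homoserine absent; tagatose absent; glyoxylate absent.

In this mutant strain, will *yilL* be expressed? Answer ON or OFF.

VelR is constitutively active in this strain.
Mevalonate is absent, so WexD is active.
No repressor is bound and WexD is active, so *fubK* is transcribed.
So FubK is produced and active.
Homoserine is absent, so LutK is inactive.
Tagatose is absent, so OxaP is inactive.
Required activator LutK is absent, so *lutB* is not transcribed.
So LutB is not produced.
With repressor FubK bound, *yilL* is not transcribed.

OFF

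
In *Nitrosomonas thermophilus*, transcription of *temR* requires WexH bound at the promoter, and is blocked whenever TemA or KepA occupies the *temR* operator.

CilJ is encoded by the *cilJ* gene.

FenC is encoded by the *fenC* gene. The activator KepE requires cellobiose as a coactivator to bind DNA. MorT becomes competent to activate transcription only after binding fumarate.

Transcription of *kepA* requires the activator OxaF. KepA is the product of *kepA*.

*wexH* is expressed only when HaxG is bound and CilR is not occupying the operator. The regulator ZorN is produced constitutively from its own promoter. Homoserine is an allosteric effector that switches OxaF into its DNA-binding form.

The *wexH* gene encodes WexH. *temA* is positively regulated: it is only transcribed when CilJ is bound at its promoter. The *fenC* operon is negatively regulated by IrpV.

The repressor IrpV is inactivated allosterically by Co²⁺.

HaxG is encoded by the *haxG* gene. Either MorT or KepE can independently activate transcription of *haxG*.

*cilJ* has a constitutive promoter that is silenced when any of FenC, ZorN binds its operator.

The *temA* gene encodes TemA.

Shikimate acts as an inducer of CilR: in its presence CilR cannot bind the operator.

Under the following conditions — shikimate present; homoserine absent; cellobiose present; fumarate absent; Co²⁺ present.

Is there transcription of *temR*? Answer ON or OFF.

Co²⁺ is present, so IrpV is inactive.
With no repressor bound, *fenC* is transcribed.
So FenC is produced and active.
ZorN is produced constitutively and is active.
With repressor FenC bound, *cilJ* is not transcribed.
So CilJ is not produced.
Required activator CilJ is absent, so *temA* is not transcribed.
So TemA is not produced.
Homoserine is absent, so OxaF is inactive.
Required activator OxaF is absent, so *kepA* is not transcribed.
So KepA is not produced.
Fumarate is absent, so MorT is inactive.
Cellobiose is present, so KepE is active.
Activator KepE is present, so *haxG* is transcribed.
So HaxG is produced and active.
Shikimate is present, so CilR is inactive.
No repressor is bound and HaxG is active, so *wexH* is transcribed.
So WexH is produced and active.
No repressor is bound and WexH is active, so *temR* is transcribed.

ON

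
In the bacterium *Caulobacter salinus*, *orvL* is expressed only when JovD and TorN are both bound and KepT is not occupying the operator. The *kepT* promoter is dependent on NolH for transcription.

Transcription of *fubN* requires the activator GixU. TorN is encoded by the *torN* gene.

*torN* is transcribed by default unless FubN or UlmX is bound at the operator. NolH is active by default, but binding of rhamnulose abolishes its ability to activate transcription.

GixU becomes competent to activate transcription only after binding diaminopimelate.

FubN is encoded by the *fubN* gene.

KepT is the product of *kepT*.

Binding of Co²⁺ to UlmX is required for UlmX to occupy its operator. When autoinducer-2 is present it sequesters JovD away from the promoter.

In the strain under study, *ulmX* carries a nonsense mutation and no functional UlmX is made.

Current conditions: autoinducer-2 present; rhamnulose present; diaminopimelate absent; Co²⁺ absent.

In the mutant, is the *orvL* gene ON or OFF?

OFF

Rhamnulose is present, so NolH is inactive.
Required activator NolH is absent, so *kepT* is not transcribed.
So KepT is not produced.
Autoinducer-2 is present, so JovD is inactive.
Diaminopimelate is absent, so GixU is inactive.
Required activator GixU is absent, so *fubN* is not transcribed.
So FubN is not produced.
UlmX is non-functional in this strain, so it has no effect.
With no repressor bound, *torN* is transcribed.
So TorN is produced and active.
Required activator JovD is absent, so *orvL* is not transcribed.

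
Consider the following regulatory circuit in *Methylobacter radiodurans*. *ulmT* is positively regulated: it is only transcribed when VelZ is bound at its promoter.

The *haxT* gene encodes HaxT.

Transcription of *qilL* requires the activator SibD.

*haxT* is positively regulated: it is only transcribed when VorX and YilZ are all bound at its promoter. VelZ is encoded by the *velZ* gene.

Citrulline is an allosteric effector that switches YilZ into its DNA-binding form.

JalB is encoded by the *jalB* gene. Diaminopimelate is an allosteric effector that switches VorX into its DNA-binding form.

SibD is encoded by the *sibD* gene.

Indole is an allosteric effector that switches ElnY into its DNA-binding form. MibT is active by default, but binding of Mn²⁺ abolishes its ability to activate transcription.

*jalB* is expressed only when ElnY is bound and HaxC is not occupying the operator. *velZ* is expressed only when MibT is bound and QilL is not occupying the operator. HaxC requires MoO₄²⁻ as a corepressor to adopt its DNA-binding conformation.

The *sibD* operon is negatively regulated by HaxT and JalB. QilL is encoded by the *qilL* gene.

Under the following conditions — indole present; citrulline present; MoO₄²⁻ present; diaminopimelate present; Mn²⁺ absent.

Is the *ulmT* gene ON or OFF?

Diaminopimelate is present, so VorX is active.
Citrulline is present, so YilZ is active.
No repressor is bound and VorX and YilZ are active, so *haxT* is transcribed.
So HaxT is produced and active.
Indole is present, so ElnY is active.
MoO₄²⁻ is present, so HaxC is active.
With repressor HaxC bound, *jalB* is not transcribed.
So JalB is not produced.
With repressor HaxT bound, *sibD* is not transcribed.
So SibD is not produced.
Required activator SibD is absent, so *qilL* is not transcribed.
So QilL is not produced.
Mn²⁺ is absent, so MibT is active.
No repressor is bound and MibT is active, so *velZ* is transcribed.
So VelZ is produced and active.
No repressor is bound and VelZ is active, so *ulmT* is transcribed.

ON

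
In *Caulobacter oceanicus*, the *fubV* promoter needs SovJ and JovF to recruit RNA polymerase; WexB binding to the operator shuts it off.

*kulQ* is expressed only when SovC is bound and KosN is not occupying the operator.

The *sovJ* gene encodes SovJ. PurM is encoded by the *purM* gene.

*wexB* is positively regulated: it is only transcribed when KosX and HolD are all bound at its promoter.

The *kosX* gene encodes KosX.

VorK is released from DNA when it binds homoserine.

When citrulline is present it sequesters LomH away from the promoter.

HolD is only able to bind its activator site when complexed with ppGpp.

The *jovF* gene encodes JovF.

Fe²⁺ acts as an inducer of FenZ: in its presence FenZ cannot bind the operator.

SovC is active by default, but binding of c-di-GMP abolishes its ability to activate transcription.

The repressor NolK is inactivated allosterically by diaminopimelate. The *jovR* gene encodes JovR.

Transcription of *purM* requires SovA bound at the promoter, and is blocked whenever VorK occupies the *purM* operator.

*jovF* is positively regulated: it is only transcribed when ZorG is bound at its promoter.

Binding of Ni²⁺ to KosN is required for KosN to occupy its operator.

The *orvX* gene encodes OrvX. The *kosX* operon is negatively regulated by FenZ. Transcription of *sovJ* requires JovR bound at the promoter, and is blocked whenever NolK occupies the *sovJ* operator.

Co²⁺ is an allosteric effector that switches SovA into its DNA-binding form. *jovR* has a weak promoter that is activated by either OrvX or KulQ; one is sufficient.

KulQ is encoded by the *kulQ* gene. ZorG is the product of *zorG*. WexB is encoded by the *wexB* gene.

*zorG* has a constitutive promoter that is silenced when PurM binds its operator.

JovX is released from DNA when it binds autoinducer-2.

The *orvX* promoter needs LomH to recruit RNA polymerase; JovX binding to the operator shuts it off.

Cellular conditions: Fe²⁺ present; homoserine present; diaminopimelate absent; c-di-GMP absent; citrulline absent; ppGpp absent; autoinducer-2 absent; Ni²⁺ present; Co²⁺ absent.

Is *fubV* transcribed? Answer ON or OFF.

Diaminopimelate is absent, so NolK is active.
Autoinducer-2 is absent, so JovX is active.
Citrulline is absent, so LomH is active.
With repressor JovX bound, *orvX* is not transcribed.
So OrvX is not produced.
Ni²⁺ is present, so KosN is active.
c-di-GMP is absent, so SovC is active.
With repressor KosN bound, *kulQ* is not transcribed.
So KulQ is not produced.
No activator is available at the *jovR* promoter, so *jovR* is not transcribed.
So JovR is not produced.
With repressor NolK bound, *sovJ* is not transcribed.
So SovJ is not produced.
Fe²⁺ is present, so FenZ is inactive.
With no repressor bound, *kosX* is transcribed.
So KosX is produced and active.
ppGpp is absent, so HolD is inactive.
Required activator HolD is absent, so *wexB* is not transcribed.
So WexB is not produced.
Homoserine is present, so VorK is inactive.
Co²⁺ is absent, so SovA is inactive.
Required activator SovA is absent, so *purM* is not transcribed.
So PurM is not produced.
With no repressor bound, *zorG* is transcribed.
So ZorG is produced and active.
No repressor is bound and ZorG is active, so *jovF* is transcribed.
So JovF is produced and active.
Required activator SovJ is absent, so *fubV* is not transcribed.

OFF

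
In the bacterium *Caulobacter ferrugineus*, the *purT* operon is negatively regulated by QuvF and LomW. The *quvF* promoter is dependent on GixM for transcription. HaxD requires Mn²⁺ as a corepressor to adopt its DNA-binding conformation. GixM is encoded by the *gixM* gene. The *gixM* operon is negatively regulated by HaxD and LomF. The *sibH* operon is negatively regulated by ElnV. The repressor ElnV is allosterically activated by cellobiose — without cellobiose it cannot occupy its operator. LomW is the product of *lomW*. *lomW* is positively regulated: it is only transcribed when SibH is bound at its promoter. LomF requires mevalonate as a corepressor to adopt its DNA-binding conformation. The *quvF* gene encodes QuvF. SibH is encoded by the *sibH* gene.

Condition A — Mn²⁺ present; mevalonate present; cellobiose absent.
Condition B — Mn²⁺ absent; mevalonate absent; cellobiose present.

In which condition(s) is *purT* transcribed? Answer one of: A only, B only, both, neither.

Condition A:
Mn²⁺ is present, so HaxD is active.
Mevalonate is present, so LomF is active.
With repressor HaxD bound, *gixM* is not transcribed.
So GixM is not produced.
Required activator GixM is absent, so *quvF* is not transcribed.
So QuvF is not produced.
Cellobiose is absent, so ElnV is inactive.
With no repressor bound, *sibH* is transcribed.
So SibH is produced and active.
No repressor is bound and SibH is active, so *lomW* is transcribed.
So LomW is produced and active.
With repressor LomW bound, *purT* is not transcribed.
→ *purT* is OFF in A.
Condition B:
Mn²⁺ is absent, so HaxD is inactive.
Mevalonate is absent, so LomF is inactive.
With no repressor bound, *gixM* is transcribed.
So GixM is produced and active.
No repressor is bound and GixM is active, so *quvF* is transcribed.
So QuvF is produced and active.
Cellobiose is present, so ElnV is active.
With repressor ElnV bound, *sibH* is not transcribed.
So SibH is not produced.
Required activator SibH is absent, so *lomW* is not transcribed.
So LomW is not produced.
With repressor QuvF bound, *purT* is not transcribed.
→ *purT* is OFF in B.

neither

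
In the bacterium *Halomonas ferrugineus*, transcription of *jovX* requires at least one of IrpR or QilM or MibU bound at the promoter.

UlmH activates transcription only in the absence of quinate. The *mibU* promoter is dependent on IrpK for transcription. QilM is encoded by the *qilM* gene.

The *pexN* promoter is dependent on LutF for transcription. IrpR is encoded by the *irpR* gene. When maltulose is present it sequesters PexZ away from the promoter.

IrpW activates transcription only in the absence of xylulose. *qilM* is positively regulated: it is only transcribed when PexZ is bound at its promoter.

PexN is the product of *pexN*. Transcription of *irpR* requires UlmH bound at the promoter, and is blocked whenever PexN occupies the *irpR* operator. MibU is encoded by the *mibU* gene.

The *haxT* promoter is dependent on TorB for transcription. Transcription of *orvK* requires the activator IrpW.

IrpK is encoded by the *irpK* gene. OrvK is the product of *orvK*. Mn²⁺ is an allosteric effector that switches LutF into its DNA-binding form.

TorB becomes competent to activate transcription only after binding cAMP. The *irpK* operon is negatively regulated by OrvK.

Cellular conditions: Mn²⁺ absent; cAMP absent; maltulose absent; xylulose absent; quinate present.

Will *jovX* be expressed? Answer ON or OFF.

Quinate is present, so UlmH is inactive.
Mn²⁺ is absent, so LutF is inactive.
Required activator LutF is absent, so *pexN* is not transcribed.
So PexN is not produced.
Required activator UlmH is absent, so *irpR* is not transcribed.
So IrpR is not produced.
Maltulose is absent, so PexZ is active.
No repressor is bound and PexZ is active, so *qilM* is transcribed.
So QilM is produced and active.
Xylulose is absent, so IrpW is active.
No repressor is bound and IrpW is active, so *orvK* is transcribed.
So OrvK is produced and active.
With repressor OrvK bound, *irpK* is not transcribed.
So IrpK is not produced.
Required activator IrpK is absent, so *mibU* is not transcribed.
So MibU is not produced.
Activator QilM is present, so *jovX* is transcribed.

ON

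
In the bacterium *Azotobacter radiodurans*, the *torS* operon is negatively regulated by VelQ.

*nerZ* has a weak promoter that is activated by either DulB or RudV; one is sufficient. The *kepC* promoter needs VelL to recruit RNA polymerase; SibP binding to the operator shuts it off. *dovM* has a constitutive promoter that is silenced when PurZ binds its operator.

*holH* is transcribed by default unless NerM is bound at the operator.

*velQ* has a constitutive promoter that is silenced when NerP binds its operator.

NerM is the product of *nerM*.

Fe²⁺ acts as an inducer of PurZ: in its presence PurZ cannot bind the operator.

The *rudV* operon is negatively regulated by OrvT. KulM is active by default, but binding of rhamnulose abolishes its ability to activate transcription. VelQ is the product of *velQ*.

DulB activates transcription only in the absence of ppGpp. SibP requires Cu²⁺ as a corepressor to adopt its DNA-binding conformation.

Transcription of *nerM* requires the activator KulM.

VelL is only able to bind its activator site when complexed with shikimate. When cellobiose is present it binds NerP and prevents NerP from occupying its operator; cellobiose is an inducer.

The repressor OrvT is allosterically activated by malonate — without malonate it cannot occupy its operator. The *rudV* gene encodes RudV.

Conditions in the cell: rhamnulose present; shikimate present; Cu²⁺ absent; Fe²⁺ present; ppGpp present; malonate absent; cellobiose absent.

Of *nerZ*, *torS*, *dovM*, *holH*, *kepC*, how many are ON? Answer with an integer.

ppGpp is present, so DulB is inactive.
Malonate is absent, so OrvT is inactive.
With no repressor bound, *rudV* is transcribed.
So RudV is produced and active.
Activator RudV is present, so *nerZ* is transcribed.
→ *nerZ* is ON.
Cellobiose is absent, so NerP is active.
With repressor NerP bound, *velQ* is not transcribed.
So VelQ is not produced.
With no repressor bound, *torS* is transcribed.
→ *torS* is ON.
Fe²⁺ is present, so PurZ is inactive.
With no repressor bound, *dovM* is transcribed.
→ *dovM* is ON.
Rhamnulose is present, so KulM is inactive.
Required activator KulM is absent, so *nerM* is not transcribed.
So NerM is not produced.
With no repressor bound, *holH* is transcribed.
→ *holH* is ON.
Shikimate is present, so VelL is active.
Cu²⁺ is absent, so SibP is inactive.
No repressor is bound and VelL is active, so *kepC* is transcribed.
→ *kepC* is ON.
5 of the 5 genes are transcribed.

5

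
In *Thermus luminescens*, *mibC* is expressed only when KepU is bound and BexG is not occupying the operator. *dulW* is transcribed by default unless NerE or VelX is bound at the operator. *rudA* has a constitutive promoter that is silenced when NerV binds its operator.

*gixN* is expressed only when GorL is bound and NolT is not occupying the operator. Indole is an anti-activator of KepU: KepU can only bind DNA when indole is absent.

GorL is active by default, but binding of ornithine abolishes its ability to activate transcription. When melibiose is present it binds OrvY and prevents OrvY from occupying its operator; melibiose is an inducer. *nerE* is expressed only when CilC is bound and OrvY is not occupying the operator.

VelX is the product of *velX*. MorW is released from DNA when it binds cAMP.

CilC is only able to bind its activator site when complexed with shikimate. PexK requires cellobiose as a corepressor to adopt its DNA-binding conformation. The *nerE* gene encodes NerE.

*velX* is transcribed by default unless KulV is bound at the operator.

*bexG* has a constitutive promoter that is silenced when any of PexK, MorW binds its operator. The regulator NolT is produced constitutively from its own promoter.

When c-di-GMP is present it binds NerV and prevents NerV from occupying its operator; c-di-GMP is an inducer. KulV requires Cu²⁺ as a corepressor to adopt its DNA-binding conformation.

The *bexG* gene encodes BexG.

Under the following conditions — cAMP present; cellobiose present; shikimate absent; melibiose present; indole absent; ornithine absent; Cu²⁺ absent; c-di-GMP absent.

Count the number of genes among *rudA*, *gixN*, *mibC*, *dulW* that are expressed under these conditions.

c-di-GMP is absent, so NerV is active.
With repressor NerV bound, *rudA* is not transcribed.
→ *rudA* is OFF.
NolT is produced constitutively and is active.
Ornithine is absent, so GorL is active.
With repressor NolT bound, *gixN* is not transcribed.
→ *gixN* is OFF.
Indole is absent, so KepU is active.
Cellobiose is present, so PexK is active.
cAMP is present, so MorW is inactive.
With repressor PexK bound, *bexG* is not transcribed.
So BexG is not produced.
No repressor is bound and KepU is active, so *mibC* is transcribed.
→ *mibC* is ON.
Shikimate is absent, so CilC is inactive.
Melibiose is present, so OrvY is inactive.
Required activator CilC is absent, so *nerE* is not transcribed.
So NerE is not produced.
Cu²⁺ is absent, so KulV is inactive.
With no repressor bound, *velX* is transcribed.
So VelX is produced and active.
With repressor VelX bound, *dulW* is not transcribed.
→ *dulW* is OFF.
1 of the 4 genes is transcribed.

1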